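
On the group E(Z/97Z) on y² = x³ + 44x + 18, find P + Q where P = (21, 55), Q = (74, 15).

(21, 55) + (74, 15). λ = (15 - 55)/(74 - 21) ≡ 57/53 mod 97. 53⁻¹ ≡ 11 (mod 97) since 53·11 = 583 ≡ 1, so λ ≡ 45.
  x = λ² - 21 - 74 = 2025 - 95 ≡ 87; y = λ·(21 - 87) - 55 ≡ 79. → (87, 79)

(87, 79)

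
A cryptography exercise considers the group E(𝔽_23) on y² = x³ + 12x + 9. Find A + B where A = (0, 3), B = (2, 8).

(10, 18)

(0, 3) + (2, 8). λ = (8 - 3)/(2 - 0) ≡ 5/2 mod 23. 2⁻¹ ≡ 12 (mod 23), so λ ≡ 14.
  x = λ² - 0 - 2 = 196 - 2 ≡ 10; y = λ·(0 - 10) - 3 ≡ 18. → (10, 18)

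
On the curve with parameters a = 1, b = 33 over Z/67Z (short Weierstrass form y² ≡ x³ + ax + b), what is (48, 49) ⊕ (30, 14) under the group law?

(48, 49) + (30, 14). λ = (14 - 49)/(30 - 48) ≡ 32/49 mod 67. 49⁻¹ ≡ 26 (mod 67) since 49·26 = 1274 ≡ 1, so λ ≡ 28.
  x = λ² - 48 - 30 = 784 - 78 ≡ 36; y = λ·(48 - 36) - 49 ≡ 19. → (36, 19)

(36, 19)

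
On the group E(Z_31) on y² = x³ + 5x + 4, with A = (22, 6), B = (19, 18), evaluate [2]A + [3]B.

First 2A:
Repeated addition: build up to 2A.
2A: tangent at (22, 6): λ = (3·22² + 5)/(2·6) ≡ 0/12. 12⁻¹ ≡ 13 (mod 31) since 12·13 = 156 ≡ 1, so λ ≡ 0·13 ≡ 0.
  x = λ² - 22 - 22 = 0 - 44 ≡ 18; y = λ·(22 - 18) - 6 ≡ 25. → (18, 25)
2A = (18, 25).
Next 3B:
Repeated addition: build up to 3B.
2B: tangent at (19, 18): λ = (3·19² + 5)/(2·18) ≡ 3/5. 5⁻¹ ≡ 25 (mod 31) since 5·25 = 125 ≡ 1, so λ ≡ 3·25 ≡ 13.
  x = λ² - 19 - 19 = 169 - 38 ≡ 7; y = λ·(19 - 7) - 18 ≡ 14. → (7, 14)
3B: (7, 14) + (19, 18). λ = (18 - 14)/(19 - 7) ≡ 4/12 mod 31. 12⁻¹ ≡ 13 (mod 31) since 12·13 = 156 ≡ 1, so λ ≡ 21.
  x = λ² - 7 - 19 = 441 - 26 ≡ 12; y = λ·(7 - 12) - 14 ≡ 5. → (12, 5)
3B = (12, 5).
Finally 2A + 3B:
(18, 25) + (12, 5). λ = (5 - 25)/(12 - 18) ≡ 11/25 mod 31. 25⁻¹ ≡ 5 (mod 31), so λ ≡ 24.
  x = λ² - 18 - 12 = 576 - 30 ≡ 19; y = λ·(18 - 19) - 25 ≡ 13. → (19, 13)

(19, 13)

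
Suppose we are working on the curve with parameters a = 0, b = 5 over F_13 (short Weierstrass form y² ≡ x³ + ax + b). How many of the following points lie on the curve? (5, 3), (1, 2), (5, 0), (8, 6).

(5, 3): 3² ≡ 9, rhs ≡ 0 → off.
(1, 2): 2² ≡ 4, rhs ≡ 6 → off.
(5, 0): 0² ≡ 0, rhs ≡ 0 → on.
(8, 6): 6² ≡ 10, rhs ≡ 10 → on.

2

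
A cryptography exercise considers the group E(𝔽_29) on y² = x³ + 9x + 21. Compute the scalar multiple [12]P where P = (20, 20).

(14, 22)

Repeated addition: build up to 12P.
2P: tangent at (20, 20): λ = (3·20² + 9)/(2·20) ≡ 20/11. 11⁻¹ ≡ 8 (mod 29), so λ ≡ 20·8 ≡ 15.
  x = λ² - 20 - 20 = 225 - 40 ≡ 11; y = λ·(20 - 11) - 20 ≡ 28. → (11, 28)
3P: (11, 28) + (20, 20). λ = (20 - 28)/(20 - 11) ≡ 21/9 mod 29. 9⁻¹ ≡ 13 (mod 29) since 9·13 = 117 ≡ 1, so λ ≡ 12.
  x = λ² - 11 - 20 = 144 - 31 ≡ 26; y = λ·(11 - 26) - 28 ≡ 24. → (26, 24)
4P: (26, 24) + (20, 20). λ = (20 - 24)/(20 - 26) ≡ 25/23 mod 29. 23⁻¹ ≡ 24 (mod 29), so λ ≡ 20.
  x = λ² - 26 - 20 = 400 - 46 ≡ 6; y = λ·(26 - 6) - 24 ≡ 28. → (6, 28)
5P: (6, 28) + (20, 20). λ = (20 - 28)/(20 - 6) ≡ 21/14 mod 29. 14⁻¹ ≡ 27 (mod 29), so λ ≡ 16.
  x = λ² - 6 - 20 = 256 - 26 ≡ 27; y = λ·(6 - 27) - 28 ≡ 13. → (27, 13)
6P: (27, 13) + (20, 20). λ = (20 - 13)/(20 - 27) ≡ 7/22 mod 29. 22⁻¹ ≡ 4 (mod 29), so λ ≡ 28.
  x = λ² - 27 - 20 = 784 - 47 ≡ 12; y = λ·(27 - 12) - 13 ≡ 1. → (12, 1)
7P: (12, 1) + (20, 20). λ = (20 - 1)/(20 - 12) ≡ 19/8 mod 29. 8⁻¹ ≡ 11 (mod 29), so λ ≡ 6.
  x = λ² - 12 - 20 = 36 - 32 ≡ 4; y = λ·(12 - 4) - 1 ≡ 18. → (4, 18)
8P: (4, 18) + (20, 20). λ = (20 - 18)/(20 - 4) ≡ 2/16 mod 29. 16⁻¹ ≡ 20 (mod 29), so λ ≡ 11.
  x = λ² - 4 - 20 = 121 - 24 ≡ 10; y = λ·(4 - 10) - 18 ≡ 3. → (10, 3)
9P: (10, 3) + (20, 20). λ = (20 - 3)/(20 - 10) ≡ 17/10 mod 29. 10⁻¹ ≡ 3 (mod 29), so λ ≡ 22.
  x = λ² - 10 - 20 = 484 - 30 ≡ 19; y = λ·(10 - 19) - 3 ≡ 2. → (19, 2)
10P: (19, 2) + (20, 20). λ = (20 - 2)/(20 - 19) ≡ 18/1 mod 29. 1⁻¹ ≡ 1 (mod 29) since 1·1 = 1 ≡ 1, so λ ≡ 18.
  x = λ² - 19 - 20 = 324 - 39 ≡ 24; y = λ·(19 - 24) - 2 ≡ 24. → (24, 24)
11P: (24, 24) + (20, 20). λ = (20 - 24)/(20 - 24) ≡ 25/25 mod 29. 25⁻¹ ≡ 7 (mod 29), so λ ≡ 1.
  x = λ² - 24 - 20 = 1 - 44 ≡ 15; y = λ·(24 - 15) - 24 ≡ 14. → (15, 14)
12P: (15, 14) + (20, 20). λ = (20 - 14)/(20 - 15) ≡ 6/5 mod 29. 5⁻¹ ≡ 6 (mod 29) since 5·6 = 30 ≡ 1, so λ ≡ 7.
  x = λ² - 15 - 20 = 49 - 35 ≡ 14; y = λ·(15 - 14) - 14 ≡ 22. → (14, 22)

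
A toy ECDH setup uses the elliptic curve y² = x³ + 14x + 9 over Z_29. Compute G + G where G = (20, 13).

(23, 12)

tangent at (20, 13): λ = (3·20² + 14)/(2·13) ≡ 25/26. 26⁻¹ ≡ 19 (mod 29), so λ ≡ 25·19 ≡ 11.
  x = λ² - 20 - 20 = 121 - 40 ≡ 23; y = λ·(20 - 23) - 13 ≡ 12. → (23, 12)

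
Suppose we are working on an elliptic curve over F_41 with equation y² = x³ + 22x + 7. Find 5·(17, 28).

(30, 22)

Write Q = (17, 28).
Double-and-add on 5 = (101)₂. Start with Q = (17, 28) for the leading 1-bit.
double: tangent at (17, 28): λ = (3·17² + 22)/(2·28) ≡ 28/15. 15⁻¹ ≡ 11 (mod 41), so λ ≡ 28·11 ≡ 21.
  x = λ² - 17 - 17 = 441 - 34 ≡ 38; y = λ·(17 - 38) - 28 ≡ 23. → (38, 23)
double: tangent at (38, 23): λ = (3·38² + 22)/(2·23) ≡ 8/5. 5⁻¹ ≡ 33 (mod 41), so λ ≡ 8·33 ≡ 18.
  x = λ² - 38 - 38 = 324 - 76 ≡ 2; y = λ·(38 - 2) - 23 ≡ 10. → (2, 10)
add Q: (2, 10) + (17, 28). λ = (28 - 10)/(17 - 2) ≡ 18/15 mod 41. 15⁻¹ ≡ 11 (mod 41) since 15·11 = 165 ≡ 1, so λ ≡ 34.
  x = λ² - 2 - 17 = 1156 - 19 ≡ 30; y = λ·(2 - 30) - 10 ≡ 22. → (30, 22)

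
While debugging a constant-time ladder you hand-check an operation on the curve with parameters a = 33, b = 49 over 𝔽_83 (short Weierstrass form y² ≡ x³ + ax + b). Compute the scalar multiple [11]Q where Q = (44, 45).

Double-and-add on 11 = (1011)₂. Start with Q = (44, 45) for the leading 1-bit.
double: tangent at (44, 45): λ = (3·44² + 33)/(2·45) ≡ 31/7. 7⁻¹ ≡ 12 (mod 83), so λ ≡ 31·12 ≡ 40.
  x = λ² - 44 - 44 = 1600 - 88 ≡ 18; y = λ·(44 - 18) - 45 ≡ 82. → (18, 82)
double: tangent at (18, 82): λ = (3·18² + 33)/(2·82) ≡ 9/81. 81⁻¹ ≡ 41 (mod 83), so λ ≡ 9·41 ≡ 37.
  x = λ² - 18 - 18 = 1369 - 36 ≡ 5; y = λ·(18 - 5) - 82 ≡ 67. → (5, 67)
add Q: (5, 67) + (44, 45). λ = (45 - 67)/(44 - 5) ≡ 61/39 mod 83. 39⁻¹ ≡ 66 (mod 83) since 39·66 = 2574 ≡ 1, so λ ≡ 42.
  x = λ² - 5 - 44 = 1764 - 49 ≡ 55; y = λ·(5 - 55) - 67 ≡ 74. → (55, 74)
double: tangent at (55, 74): λ = (3·55² + 33)/(2·74) ≡ 61/65. 65⁻¹ ≡ 23 (mod 83), so λ ≡ 61·23 ≡ 75.
  x = λ² - 55 - 55 = 5625 - 110 ≡ 37; y = λ·(55 - 37) - 74 ≡ 31. → (37, 31)
add Q: (37, 31) + (44, 45). λ = (45 - 31)/(44 - 37) ≡ 14/7 mod 83. 7⁻¹ ≡ 12 (mod 83) since 7·12 = 84 ≡ 1, so λ ≡ 2.
  x = λ² - 37 - 44 = 4 - 81 ≡ 6; y = λ·(37 - 6) - 31 ≡ 31. → (6, 31)

(6, 31)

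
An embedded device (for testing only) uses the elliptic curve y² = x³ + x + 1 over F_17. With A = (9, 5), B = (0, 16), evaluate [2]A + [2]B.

(15, 12)

First 2A:
Repeated addition: build up to 2A.
2A: tangent at (9, 5): λ = (3·9² + 1)/(2·5) ≡ 6/10. 10⁻¹ ≡ 12 (mod 17) since 10·12 = 120 ≡ 1, so λ ≡ 6·12 ≡ 4.
  x = λ² - 9 - 9 = 16 - 18 ≡ 15; y = λ·(9 - 15) - 5 ≡ 5. → (15, 5)
2A = (15, 5).
Next 2B:
Repeated addition: build up to 2B.
2B: tangent at (0, 16): λ = (3·0² + 1)/(2·16) ≡ 1/15. 15⁻¹ ≡ 8 (mod 17) since 15·8 = 120 ≡ 1, so λ ≡ 1·8 ≡ 8.
  x = λ² - 0 - 0 = 64 - 0 ≡ 13; y = λ·(0 - 13) - 16 ≡ 16. → (13, 16)
2B = (13, 16).
Finally 2A + 2B:
(15, 5) + (13, 16). λ = (16 - 5)/(13 - 15) ≡ 11/15 mod 17. 15⁻¹ ≡ 8 (mod 17) since 15·8 = 120 ≡ 1, so λ ≡ 3.
  x = λ² - 15 - 13 = 9 - 28 ≡ 15; y = λ·(15 - 15) - 5 ≡ 12. → (15, 12)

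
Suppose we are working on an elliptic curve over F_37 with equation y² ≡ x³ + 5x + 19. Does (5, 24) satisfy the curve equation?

yes

y² = 24² ≡ 21; x³ + 5x + 19 = 169 ≡ 21 (mod 37). 21 = 21.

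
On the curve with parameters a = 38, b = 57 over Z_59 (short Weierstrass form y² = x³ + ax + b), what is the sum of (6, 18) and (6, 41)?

The two points share x = 6 and their y-coordinates satisfy 18 + 41 ≡ 0 (mod 59), so they are inverses. Their sum is O.

O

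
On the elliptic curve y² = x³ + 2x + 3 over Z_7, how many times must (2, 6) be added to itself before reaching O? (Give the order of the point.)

2P: tangent at (2, 6): λ = (3·2² + 2)/(2·6) ≡ 0/5. 5⁻¹ ≡ 3 (mod 7) since 5·3 = 15 ≡ 1, so λ ≡ 0·3 ≡ 0.
  x = λ² - 2 - 2 = 0 - 4 ≡ 3; y = λ·(2 - 3) - 6 ≡ 1. → (3, 1)
3P: (3, 1) + (2, 6). λ = (6 - 1)/(2 - 3) ≡ 5/6 mod 7. 6⁻¹ ≡ 6 (mod 7) since 6·6 = 36 ≡ 1, so λ ≡ 2.
  x = λ² - 3 - 2 = 4 - 5 ≡ 6; y = λ·(3 - 6) - 1 ≡ 0. → (6, 0)
4P: (6, 0) + (2, 6). λ = (6 - 0)/(2 - 6) ≡ 6/3 mod 7. 3⁻¹ ≡ 5 (mod 7), so λ ≡ 2.
  x = λ² - 6 - 2 = 4 - 8 ≡ 3; y = λ·(6 - 3) - 0 ≡ 6. → (3, 6)
5P: (3, 6) + (2, 6). λ = (6 - 6)/(2 - 3) ≡ 0/6 mod 7. 6⁻¹ ≡ 6 (mod 7), so λ ≡ 0.
  x = λ² - 3 - 2 = 0 - 5 ≡ 2; y = λ·(3 - 2) - 6 ≡ 1. → (2, 1)
6P: (2, 1) + (2, 6): same x and y₁ ≡ -y₂, so the sum is O.
6P = O, so the order is 6.

6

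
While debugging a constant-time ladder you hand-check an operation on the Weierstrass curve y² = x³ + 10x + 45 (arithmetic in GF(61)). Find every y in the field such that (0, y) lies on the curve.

17, 44

x³ + 10x + 45 = 45 ≡ 45 (mod 61).
Square roots of 45 mod 61: 17 and 44 (since 17² = 289 ≡ 45).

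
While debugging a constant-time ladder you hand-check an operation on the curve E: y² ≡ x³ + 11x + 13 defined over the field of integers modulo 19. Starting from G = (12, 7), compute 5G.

(2, 9)

Repeated addition: build up to 5G.
2G: tangent at (12, 7): λ = (3·12² + 11)/(2·7) ≡ 6/14. 14⁻¹ ≡ 15 (mod 19) since 14·15 = 210 ≡ 1, so λ ≡ 6·15 ≡ 14.
  x = λ² - 12 - 12 = 196 - 24 ≡ 1; y = λ·(12 - 1) - 7 ≡ 14. → (1, 14)
3G: (1, 14) + (12, 7). λ = (7 - 14)/(12 - 1) ≡ 12/11 mod 19. 11⁻¹ ≡ 7 (mod 19) since 11·7 = 77 ≡ 1, so λ ≡ 8.
  x = λ² - 1 - 12 = 64 - 13 ≡ 13; y = λ·(1 - 13) - 14 ≡ 4. → (13, 4)
4G: (13, 4) + (12, 7). λ = (7 - 4)/(12 - 13) ≡ 3/18 mod 19. 18⁻¹ ≡ 18 (mod 19), so λ ≡ 16.
  x = λ² - 13 - 12 = 256 - 25 ≡ 3; y = λ·(13 - 3) - 4 ≡ 4. → (3, 4)
5G: (3, 4) + (12, 7). λ = (7 - 4)/(12 - 3) ≡ 3/9 mod 19. 9⁻¹ ≡ 17 (mod 19), so λ ≡ 13.
  x = λ² - 3 - 12 = 169 - 15 ≡ 2; y = λ·(3 - 2) - 4 ≡ 9. → (2, 9)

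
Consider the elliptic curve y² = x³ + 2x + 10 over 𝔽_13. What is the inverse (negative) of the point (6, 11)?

(6, 2)

-(6, 11) = (6, -11 mod 13) = (6, 2).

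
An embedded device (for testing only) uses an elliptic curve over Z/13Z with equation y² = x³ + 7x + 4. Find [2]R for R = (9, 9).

tangent at (9, 9): λ = (3·9² + 7)/(2·9) ≡ 3/5. 5⁻¹ ≡ 8 (mod 13) since 5·8 = 40 ≡ 1, so λ ≡ 3·8 ≡ 11.
  x = λ² - 9 - 9 = 121 - 18 ≡ 12; y = λ·(9 - 12) - 9 ≡ 10. → (12, 10)

(12, 10)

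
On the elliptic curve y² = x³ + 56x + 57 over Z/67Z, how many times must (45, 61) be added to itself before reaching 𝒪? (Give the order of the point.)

2P: tangent at (45, 61): λ = (3·45² + 56)/(2·61) ≡ 34/55. 55⁻¹ ≡ 39 (mod 67), so λ ≡ 34·39 ≡ 53.
  x = λ² - 45 - 45 = 2809 - 90 ≡ 39; y = λ·(45 - 39) - 61 ≡ 56. → (39, 56)
3P: (39, 56) + (45, 61). λ = (61 - 56)/(45 - 39) ≡ 5/6 mod 67. 6⁻¹ ≡ 56 (mod 67), so λ ≡ 12.
  x = λ² - 39 - 45 = 144 - 84 ≡ 60; y = λ·(39 - 60) - 56 ≡ 27. → (60, 27)
4P: (60, 27) + (45, 61). λ = (61 - 27)/(45 - 60) ≡ 34/52 mod 67. 52⁻¹ ≡ 58 (mod 67), so λ ≡ 29.
  x = λ² - 60 - 45 = 841 - 105 ≡ 66; y = λ·(60 - 66) - 27 ≡ 0. → (66, 0)
5P: (66, 0) + (45, 61). λ = (61 - 0)/(45 - 66) ≡ 61/46 mod 67. 46⁻¹ ≡ 51 (mod 67), so λ ≡ 29.
  x = λ² - 66 - 45 = 841 - 111 ≡ 60; y = λ·(66 - 60) - 0 ≡ 40. → (60, 40)
6P: (60, 40) + (45, 61). λ = (61 - 40)/(45 - 60) ≡ 21/52 mod 67. 52⁻¹ ≡ 58 (mod 67), so λ ≡ 12.
  x = λ² - 60 - 45 = 144 - 105 ≡ 39; y = λ·(60 - 39) - 40 ≡ 11. → (39, 11)
7P: (39, 11) + (45, 61). λ = (61 - 11)/(45 - 39) ≡ 50/6 mod 67. 6⁻¹ ≡ 56 (mod 67) since 6·56 = 336 ≡ 1, so λ ≡ 53.
  x = λ² - 39 - 45 = 2809 - 84 ≡ 45; y = λ·(39 - 45) - 11 ≡ 6. → (45, 6)
8P: (45, 6) + (45, 61): same x and y₁ ≡ -y₂, so the sum is 𝒪.
8P = 𝒪, so the order is 8.

8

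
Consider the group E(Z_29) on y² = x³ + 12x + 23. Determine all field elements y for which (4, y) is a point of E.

none

x³ + 12x + 23 = 135 ≡ 19 (mod 29).
19 is a non-residue mod 29; no y exists.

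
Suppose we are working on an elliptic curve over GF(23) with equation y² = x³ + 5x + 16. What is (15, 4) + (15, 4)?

tangent at (15, 4): λ = (3·15² + 5)/(2·4) ≡ 13/8. 8⁻¹ ≡ 3 (mod 23), so λ ≡ 13·3 ≡ 16.
  x = λ² - 15 - 15 = 256 - 30 ≡ 19; y = λ·(15 - 19) - 4 ≡ 1. → (19, 1)

(19, 1)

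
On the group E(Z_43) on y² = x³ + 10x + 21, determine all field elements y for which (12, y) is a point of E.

x³ + 10x + 21 = 1869 ≡ 20 (mod 43).
20 is a non-residue mod 43; no y exists.

none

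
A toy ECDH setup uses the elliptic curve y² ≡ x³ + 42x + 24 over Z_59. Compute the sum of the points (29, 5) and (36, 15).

(43, 34)

(29, 5) + (36, 15). λ = (15 - 5)/(36 - 29) ≡ 10/7 mod 59. 7⁻¹ ≡ 17 (mod 59) since 7·17 = 119 ≡ 1, so λ ≡ 52.
  x = λ² - 29 - 36 = 2704 - 65 ≡ 43; y = λ·(29 - 43) - 5 ≡ 34. → (43, 34)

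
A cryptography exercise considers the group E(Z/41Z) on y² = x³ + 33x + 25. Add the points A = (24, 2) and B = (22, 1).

(24, 2) + (22, 1). λ = (1 - 2)/(22 - 24) ≡ 40/39 mod 41. 39⁻¹ ≡ 20 (mod 41), so λ ≡ 21.
  x = λ² - 24 - 22 = 441 - 46 ≡ 26; y = λ·(24 - 26) - 2 ≡ 38. → (26, 38)

(26, 38)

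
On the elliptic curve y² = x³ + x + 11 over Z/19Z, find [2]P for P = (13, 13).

tangent at (13, 13): λ = (3·13² + 1)/(2·13) ≡ 14/7. 7⁻¹ ≡ 11 (mod 19) since 7·11 = 77 ≡ 1, so λ ≡ 14·11 ≡ 2.
  x = λ² - 13 - 13 = 4 - 26 ≡ 16; y = λ·(13 - 16) - 13 ≡ 0. → (16, 0)

(16, 0)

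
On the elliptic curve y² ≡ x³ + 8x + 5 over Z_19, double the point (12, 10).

tangent at (12, 10): λ = (3·12² + 8)/(2·10) ≡ 3/1. 1⁻¹ ≡ 1 (mod 19), so λ ≡ 3·1 ≡ 3.
  x = λ² - 12 - 12 = 9 - 24 ≡ 4; y = λ·(12 - 4) - 10 ≡ 14. → (4, 14)

(4, 14)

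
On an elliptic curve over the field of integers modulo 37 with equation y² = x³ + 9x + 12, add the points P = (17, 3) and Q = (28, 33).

(8, 35)

(17, 3) + (28, 33). λ = (33 - 3)/(28 - 17) ≡ 30/11 mod 37. 11⁻¹ ≡ 27 (mod 37), so λ ≡ 33.
  x = λ² - 17 - 28 = 1089 - 45 ≡ 8; y = λ·(17 - 8) - 3 ≡ 35. → (8, 35)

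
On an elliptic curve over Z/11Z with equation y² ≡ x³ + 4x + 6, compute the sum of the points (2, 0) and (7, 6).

(2, 0) + (7, 6). λ = (6 - 0)/(7 - 2) ≡ 6/5 mod 11. 5⁻¹ ≡ 9 (mod 11) since 5·9 = 45 ≡ 1, so λ ≡ 10.
  x = λ² - 2 - 7 = 100 - 9 ≡ 3; y = λ·(2 - 3) - 0 ≡ 1. → (3, 1)

(3, 1)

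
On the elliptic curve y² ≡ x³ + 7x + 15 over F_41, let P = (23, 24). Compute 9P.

Repeated addition: build up to 9P.
2P: tangent at (23, 24): λ = (3·23² + 7)/(2·24) ≡ 36/7. 7⁻¹ ≡ 6 (mod 41), so λ ≡ 36·6 ≡ 11.
  x = λ² - 23 - 23 = 121 - 46 ≡ 34; y = λ·(23 - 34) - 24 ≡ 19. → (34, 19)
3P: (34, 19) + (23, 24). λ = (24 - 19)/(23 - 34) ≡ 5/30 mod 41. 30⁻¹ ≡ 26 (mod 41) since 30·26 = 780 ≡ 1, so λ ≡ 7.
  x = λ² - 34 - 23 = 49 - 57 ≡ 33; y = λ·(34 - 33) - 19 ≡ 29. → (33, 29)
4P: (33, 29) + (23, 24). λ = (24 - 29)/(23 - 33) ≡ 36/31 mod 41. 31⁻¹ ≡ 4 (mod 41) since 31·4 = 124 ≡ 1, so λ ≡ 21.
  x = λ² - 33 - 23 = 441 - 56 ≡ 16; y = λ·(33 - 16) - 29 ≡ 0. → (16, 0)
5P: (16, 0) + (23, 24). λ = (24 - 0)/(23 - 16) ≡ 24/7 mod 41. 7⁻¹ ≡ 6 (mod 41), so λ ≡ 21.
  x = λ² - 16 - 23 = 441 - 39 ≡ 33; y = λ·(16 - 33) - 0 ≡ 12. → (33, 12)
6P: (33, 12) + (23, 24). λ = (24 - 12)/(23 - 33) ≡ 12/31 mod 41. 31⁻¹ ≡ 4 (mod 41), so λ ≡ 7.
  x = λ² - 33 - 23 = 49 - 56 ≡ 34; y = λ·(33 - 34) - 12 ≡ 22. → (34, 22)
7P: (34, 22) + (23, 24). λ = (24 - 22)/(23 - 34) ≡ 2/30 mod 41. 30⁻¹ ≡ 26 (mod 41), so λ ≡ 11.
  x = λ² - 34 - 23 = 121 - 57 ≡ 23; y = λ·(34 - 23) - 22 ≡ 17. → (23, 17)
8P: (23, 17) + (23, 24): same x and y₁ ≡ -y₂, so the sum is O.
9P: O + (23, 24) = (23, 24) (identity).

(23, 24)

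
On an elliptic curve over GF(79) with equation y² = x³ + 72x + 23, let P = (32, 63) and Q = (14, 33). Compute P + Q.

(27, 77)

(32, 63) + (14, 33). λ = (33 - 63)/(14 - 32) ≡ 49/61 mod 79. 61⁻¹ ≡ 57 (mod 79), so λ ≡ 28.
  x = λ² - 32 - 14 = 784 - 46 ≡ 27; y = λ·(32 - 27) - 63 ≡ 77. → (27, 77)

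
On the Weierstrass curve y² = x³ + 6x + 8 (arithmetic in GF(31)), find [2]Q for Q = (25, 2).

tangent at (25, 2): λ = (3·25² + 6)/(2·2) ≡ 21/4. 4⁻¹ ≡ 8 (mod 31), so λ ≡ 21·8 ≡ 13.
  x = λ² - 25 - 25 = 169 - 50 ≡ 26; y = λ·(25 - 26) - 2 ≡ 16. → (26, 16)

(26, 16)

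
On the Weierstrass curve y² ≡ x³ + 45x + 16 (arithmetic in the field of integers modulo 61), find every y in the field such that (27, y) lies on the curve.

x³ + 45x + 16 = 20914 ≡ 52 (mod 61).
Square roots of 52 mod 61: 28 and 33 (since 28² = 784 ≡ 52).

28, 33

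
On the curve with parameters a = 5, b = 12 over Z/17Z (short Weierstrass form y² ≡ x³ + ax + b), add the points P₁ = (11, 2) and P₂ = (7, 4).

(11, 2) + (7, 4). λ = (4 - 2)/(7 - 11) ≡ 2/13 mod 17. 13⁻¹ ≡ 4 (mod 17), so λ ≡ 8.
  x = λ² - 11 - 7 = 64 - 18 ≡ 12; y = λ·(11 - 12) - 2 ≡ 7. → (12, 7)

(12, 7)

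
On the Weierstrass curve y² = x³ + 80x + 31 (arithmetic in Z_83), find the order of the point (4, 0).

2P: (4, 0) + (4, 0): same x and y₁ ≡ -y₂, so the sum is the point at infinity.
2P = the point at infinity, so the order is 2.

2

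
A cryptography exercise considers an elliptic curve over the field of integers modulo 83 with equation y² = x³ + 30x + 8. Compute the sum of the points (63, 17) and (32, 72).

(32, 11)

(63, 17) + (32, 72). λ = (72 - 17)/(32 - 63) ≡ 55/52 mod 83. 52⁻¹ ≡ 8 (mod 83), so λ ≡ 25.
  x = λ² - 63 - 32 = 625 - 95 ≡ 32; y = λ·(63 - 32) - 17 ≡ 11. → (32, 11)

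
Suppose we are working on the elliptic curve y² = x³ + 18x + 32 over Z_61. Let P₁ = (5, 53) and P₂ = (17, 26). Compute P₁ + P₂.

(25, 53)

(5, 53) + (17, 26). λ = (26 - 53)/(17 - 5) ≡ 34/12 mod 61. 12⁻¹ ≡ 56 (mod 61), so λ ≡ 13.
  x = λ² - 5 - 17 = 169 - 22 ≡ 25; y = λ·(5 - 25) - 53 ≡ 53. → (25, 53)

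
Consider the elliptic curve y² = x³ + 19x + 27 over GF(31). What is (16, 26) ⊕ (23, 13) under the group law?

(10, 16)

(16, 26) + (23, 13). λ = (13 - 26)/(23 - 16) ≡ 18/7 mod 31. 7⁻¹ ≡ 9 (mod 31), so λ ≡ 7.
  x = λ² - 16 - 23 = 49 - 39 ≡ 10; y = λ·(16 - 10) - 26 ≡ 16. → (10, 16)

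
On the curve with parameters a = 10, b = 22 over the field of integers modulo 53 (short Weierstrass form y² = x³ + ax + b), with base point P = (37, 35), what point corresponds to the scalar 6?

(49, 36)

Double-and-add on 6 = (110)₂. Start with P = (37, 35) for the leading 1-bit.
double: tangent at (37, 35): λ = (3·37² + 10)/(2·35) ≡ 36/17. 17⁻¹ ≡ 25 (mod 53), so λ ≡ 36·25 ≡ 52.
  x = λ² - 37 - 37 = 2704 - 74 ≡ 33; y = λ·(37 - 33) - 35 ≡ 14. → (33, 14)
add P: (33, 14) + (37, 35). λ = (35 - 14)/(37 - 33) ≡ 21/4 mod 53. 4⁻¹ ≡ 40 (mod 53), so λ ≡ 45.
  x = λ² - 33 - 37 = 2025 - 70 ≡ 47; y = λ·(33 - 47) - 14 ≡ 45. → (47, 45)
double: tangent at (47, 45): λ = (3·47² + 10)/(2·45) ≡ 12/37. 37⁻¹ ≡ 43 (mod 53), so λ ≡ 12·43 ≡ 39.
  x = λ² - 47 - 47 = 1521 - 94 ≡ 49; y = λ·(47 - 49) - 45 ≡ 36. → (49, 36)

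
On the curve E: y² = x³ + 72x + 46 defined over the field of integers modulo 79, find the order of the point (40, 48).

11

2P: tangent at (40, 48): λ = (3·40² + 72)/(2·48) ≡ 53/17. 17⁻¹ ≡ 14 (mod 79), so λ ≡ 53·14 ≡ 31.
  x = λ² - 40 - 40 = 961 - 80 ≡ 12; y = λ·(40 - 12) - 48 ≡ 30. → (12, 30)
3P: (12, 30) + (40, 48). λ = (48 - 30)/(40 - 12) ≡ 18/28 mod 79. 28⁻¹ ≡ 48 (mod 79) since 28·48 = 1344 ≡ 1, so λ ≡ 74.
  x = λ² - 12 - 40 = 5476 - 52 ≡ 52; y = λ·(12 - 52) - 30 ≡ 12. → (52, 12)
4P: (52, 12) + (40, 48). λ = (48 - 12)/(40 - 52) ≡ 36/67 mod 79. 67⁻¹ ≡ 46 (mod 79), so λ ≡ 76.
  x = λ² - 52 - 40 = 5776 - 92 ≡ 75; y = λ·(52 - 75) - 12 ≡ 57. → (75, 57)
5P: (75, 57) + (40, 48). λ = (48 - 57)/(40 - 75) ≡ 70/44 mod 79. 44⁻¹ ≡ 9 (mod 79) since 44·9 = 396 ≡ 1, so λ ≡ 77.
  x = λ² - 75 - 40 = 5929 - 115 ≡ 47; y = λ·(75 - 47) - 57 ≡ 45. → (47, 45)
6P: (47, 45) + (40, 48). λ = (48 - 45)/(40 - 47) ≡ 3/72 mod 79. 72⁻¹ ≡ 45 (mod 79), so λ ≡ 56.
  x = λ² - 47 - 40 = 3136 - 87 ≡ 47; y = λ·(47 - 47) - 45 ≡ 34. → (47, 34)
7P: (47, 34) + (40, 48). λ = (48 - 34)/(40 - 47) ≡ 14/72 mod 79. 72⁻¹ ≡ 45 (mod 79), so λ ≡ 77.
  x = λ² - 47 - 40 = 5929 - 87 ≡ 75; y = λ·(47 - 75) - 34 ≡ 22. → (75, 22)
8P: (75, 22) + (40, 48). λ = (48 - 22)/(40 - 75) ≡ 26/44 mod 79. 44⁻¹ ≡ 9 (mod 79) since 44·9 = 396 ≡ 1, so λ ≡ 76.
  x = λ² - 75 - 40 = 5776 - 115 ≡ 52; y = λ·(75 - 52) - 22 ≡ 67. → (52, 67)
9P: (52, 67) + (40, 48). λ = (48 - 67)/(40 - 52) ≡ 60/67 mod 79. 67⁻¹ ≡ 46 (mod 79), so λ ≡ 74.
  x = λ² - 52 - 40 = 5476 - 92 ≡ 12; y = λ·(52 - 12) - 67 ≡ 49. → (12, 49)
10P: (12, 49) + (40, 48). λ = (48 - 49)/(40 - 12) ≡ 78/28 mod 79. 28⁻¹ ≡ 48 (mod 79) since 28·48 = 1344 ≡ 1, so λ ≡ 31.
  x = λ² - 12 - 40 = 961 - 52 ≡ 40; y = λ·(12 - 40) - 49 ≡ 31. → (40, 31)
11P: (40, 31) + (40, 48): same x and y₁ ≡ -y₂, so the sum is 𝒪.
11P = 𝒪, so the order is 11.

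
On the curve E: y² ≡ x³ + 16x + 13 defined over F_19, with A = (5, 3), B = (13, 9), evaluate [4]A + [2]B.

First 4A:
Repeated addition: build up to 4A.
2A: tangent at (5, 3): λ = (3·5² + 16)/(2·3) ≡ 15/6. 6⁻¹ ≡ 16 (mod 19) since 6·16 = 96 ≡ 1, so λ ≡ 15·16 ≡ 12.
  x = λ² - 5 - 5 = 144 - 10 ≡ 1; y = λ·(5 - 1) - 3 ≡ 7. → (1, 7)
3A: (1, 7) + (5, 3). λ = (3 - 7)/(5 - 1) ≡ 15/4 mod 19. 4⁻¹ ≡ 5 (mod 19), so λ ≡ 18.
  x = λ² - 1 - 5 = 324 - 6 ≡ 14; y = λ·(1 - 14) - 7 ≡ 6. → (14, 6)
4A: (14, 6) + (5, 3). λ = (3 - 6)/(5 - 14) ≡ 16/10 mod 19. 10⁻¹ ≡ 2 (mod 19), so λ ≡ 13.
  x = λ² - 14 - 5 = 169 - 19 ≡ 17; y = λ·(14 - 17) - 6 ≡ 12. → (17, 12)
4A = (17, 12).
Next 2B:
Repeated addition: build up to 2B.
2B: tangent at (13, 9): λ = (3·13² + 16)/(2·9) ≡ 10/18. 18⁻¹ ≡ 18 (mod 19) since 18·18 = 324 ≡ 1, so λ ≡ 10·18 ≡ 9.
  x = λ² - 13 - 13 = 81 - 26 ≡ 17; y = λ·(13 - 17) - 9 ≡ 12. → (17, 12)
2B = (17, 12).
Finally 4A + 2B:
tangent at (17, 12): λ = (3·17² + 16)/(2·12) ≡ 9/5. 5⁻¹ ≡ 4 (mod 19), so λ ≡ 9·4 ≡ 17.
  x = λ² - 17 - 17 = 289 - 34 ≡ 8; y = λ·(17 - 8) - 12 ≡ 8. → (8, 8)

(8, 8)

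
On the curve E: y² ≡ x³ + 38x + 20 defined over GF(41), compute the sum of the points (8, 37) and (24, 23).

(4, 21)

(8, 37) + (24, 23). λ = (23 - 37)/(24 - 8) ≡ 27/16 mod 41. 16⁻¹ ≡ 18 (mod 41) since 16·18 = 288 ≡ 1, so λ ≡ 35.
  x = λ² - 8 - 24 = 1225 - 32 ≡ 4; y = λ·(8 - 4) - 37 ≡ 21. → (4, 21)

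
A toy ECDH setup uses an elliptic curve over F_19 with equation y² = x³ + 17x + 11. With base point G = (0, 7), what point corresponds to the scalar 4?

(6, 5)

Repeated addition: build up to 4G.
2G: tangent at (0, 7): λ = (3·0² + 17)/(2·7) ≡ 17/14. 14⁻¹ ≡ 15 (mod 19) since 14·15 = 210 ≡ 1, so λ ≡ 17·15 ≡ 8.
  x = λ² - 0 - 0 = 64 - 0 ≡ 7; y = λ·(0 - 7) - 7 ≡ 13. → (7, 13)
3G: (7, 13) + (0, 7). λ = (7 - 13)/(0 - 7) ≡ 13/12 mod 19. 12⁻¹ ≡ 8 (mod 19) since 12·8 = 96 ≡ 1, so λ ≡ 9.
  x = λ² - 7 - 0 = 81 - 7 ≡ 17; y = λ·(7 - 17) - 13 ≡ 11. → (17, 11)
4G: (17, 11) + (0, 7). λ = (7 - 11)/(0 - 17) ≡ 15/2 mod 19. 2⁻¹ ≡ 10 (mod 19), so λ ≡ 17.
  x = λ² - 17 - 0 = 289 - 17 ≡ 6; y = λ·(17 - 6) - 11 ≡ 5. → (6, 5)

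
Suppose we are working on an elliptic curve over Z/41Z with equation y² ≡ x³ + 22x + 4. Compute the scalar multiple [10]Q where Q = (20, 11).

(34, 9)

Double-and-add on 10 = (1010)₂. Start with Q = (20, 11) for the leading 1-bit.
double: tangent at (20, 11): λ = (3·20² + 22)/(2·11) ≡ 33/22. 22⁻¹ ≡ 28 (mod 41) since 22·28 = 616 ≡ 1, so λ ≡ 33·28 ≡ 22.
  x = λ² - 20 - 20 = 484 - 40 ≡ 34; y = λ·(20 - 34) - 11 ≡ 9. → (34, 9)
double: tangent at (34, 9): λ = (3·34² + 22)/(2·9) ≡ 5/18. 18⁻¹ ≡ 16 (mod 41), so λ ≡ 5·16 ≡ 39.
  x = λ² - 34 - 34 = 1521 - 68 ≡ 18; y = λ·(34 - 18) - 9 ≡ 0. → (18, 0)
add Q: (18, 0) + (20, 11). λ = (11 - 0)/(20 - 18) ≡ 11/2 mod 41. 2⁻¹ ≡ 21 (mod 41), so λ ≡ 26.
  x = λ² - 18 - 20 = 676 - 38 ≡ 23; y = λ·(18 - 23) - 0 ≡ 34. → (23, 34)
double: tangent at (23, 34): λ = (3·23² + 22)/(2·34) ≡ 10/27. 27⁻¹ ≡ 38 (mod 41), so λ ≡ 10·38 ≡ 11.
  x = λ² - 23 - 23 = 121 - 46 ≡ 34; y = λ·(23 - 34) - 34 ≡ 9. → (34, 9)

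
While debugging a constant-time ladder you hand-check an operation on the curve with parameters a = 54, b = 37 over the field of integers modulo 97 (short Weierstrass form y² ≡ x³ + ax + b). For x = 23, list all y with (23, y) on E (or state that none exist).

none

x³ + 54x + 37 = 13446 ≡ 60 (mod 97).
60 is a non-residue mod 97; no y exists.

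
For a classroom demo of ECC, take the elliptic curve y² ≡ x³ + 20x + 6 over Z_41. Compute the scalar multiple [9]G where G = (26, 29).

(39, 32)

Double-and-add on 9 = (1001)₂. Start with G = (26, 29) for the leading 1-bit.
double: tangent at (26, 29): λ = (3·26² + 20)/(2·29) ≡ 39/17. 17⁻¹ ≡ 29 (mod 41) since 17·29 = 493 ≡ 1, so λ ≡ 39·29 ≡ 24.
  x = λ² - 26 - 26 = 576 - 52 ≡ 32; y = λ·(26 - 32) - 29 ≡ 32. → (32, 32)
double: tangent at (32, 32): λ = (3·32² + 20)/(2·32) ≡ 17/23. 23⁻¹ ≡ 25 (mod 41) since 23·25 = 575 ≡ 1, so λ ≡ 17·25 ≡ 15.
  x = λ² - 32 - 32 = 225 - 64 ≡ 38; y = λ·(32 - 38) - 32 ≡ 1. → (38, 1)
double: tangent at (38, 1): λ = (3·38² + 20)/(2·1) ≡ 6/2. 2⁻¹ ≡ 21 (mod 41), so λ ≡ 6·21 ≡ 3.
  x = λ² - 38 - 38 = 9 - 76 ≡ 15; y = λ·(38 - 15) - 1 ≡ 27. → (15, 27)
add G: (15, 27) + (26, 29). λ = (29 - 27)/(26 - 15) ≡ 2/11 mod 41. 11⁻¹ ≡ 15 (mod 41) since 11·15 = 165 ≡ 1, so λ ≡ 30.
  x = λ² - 15 - 26 = 900 - 41 ≡ 39; y = λ·(15 - 39) - 27 ≡ 32. → (39, 32)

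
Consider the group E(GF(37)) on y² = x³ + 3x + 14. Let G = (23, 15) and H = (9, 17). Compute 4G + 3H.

(23, 22)

First 4G:
Double-and-add on 4 = (100)₂. Start with G = (23, 15) for the leading 1-bit.
double: tangent at (23, 15): λ = (3·23² + 3)/(2·15) ≡ 36/30. 30⁻¹ ≡ 21 (mod 37), so λ ≡ 36·21 ≡ 16.
  x = λ² - 23 - 23 = 256 - 46 ≡ 25; y = λ·(23 - 25) - 15 ≡ 27. → (25, 27)
double: tangent at (25, 27): λ = (3·25² + 3)/(2·27) ≡ 28/17. 17⁻¹ ≡ 24 (mod 37), so λ ≡ 28·24 ≡ 6.
  x = λ² - 25 - 25 = 36 - 50 ≡ 23; y = λ·(25 - 23) - 27 ≡ 22. → (23, 22)
4G = (23, 22).
Next 3H:
Repeated addition: build up to 3H.
2H: tangent at (9, 17): λ = (3·9² + 3)/(2·17) ≡ 24/34. 34⁻¹ ≡ 12 (mod 37), so λ ≡ 24·12 ≡ 29.
  x = λ² - 9 - 9 = 841 - 18 ≡ 9; y = λ·(9 - 9) - 17 ≡ 20. → (9, 20)
3H: (9, 20) + (9, 17): same x and y₁ ≡ -y₂, so the sum is the point at infinity.
3H = the point at infinity.
Finally 4G + 3H:
(23, 22) + the point at infinity = (23, 22) (identity).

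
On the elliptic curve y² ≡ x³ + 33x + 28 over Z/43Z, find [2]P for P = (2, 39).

tangent at (2, 39): λ = (3·2² + 33)/(2·39) ≡ 2/35. 35⁻¹ ≡ 16 (mod 43), so λ ≡ 2·16 ≡ 32.
  x = λ² - 2 - 2 = 1024 - 4 ≡ 31; y = λ·(2 - 31) - 39 ≡ 22. → (31, 22)

(31, 22)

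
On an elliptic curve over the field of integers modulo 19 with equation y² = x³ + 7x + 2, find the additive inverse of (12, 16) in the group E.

-(12, 16) = (12, -16 mod 19) = (12, 3).

(12, 3)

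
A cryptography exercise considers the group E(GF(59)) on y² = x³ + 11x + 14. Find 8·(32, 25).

(4, 57)

Write P = (32, 25).
Double-and-add on 8 = (1000)₂. Start with P = (32, 25) for the leading 1-bit.
double: tangent at (32, 25): λ = (3·32² + 11)/(2·25) ≡ 15/50. 50⁻¹ ≡ 13 (mod 59), so λ ≡ 15·13 ≡ 18.
  x = λ² - 32 - 32 = 324 - 64 ≡ 24; y = λ·(32 - 24) - 25 ≡ 1. → (24, 1)
double: tangent at (24, 1): λ = (3·24² + 11)/(2·1) ≡ 28/2. 2⁻¹ ≡ 30 (mod 59) since 2·30 = 60 ≡ 1, so λ ≡ 28·30 ≡ 14.
  x = λ² - 24 - 24 = 196 - 48 ≡ 30; y = λ·(24 - 30) - 1 ≡ 33. → (30, 33)
double: tangent at (30, 33): λ = (3·30² + 11)/(2·33) ≡ 56/7. 7⁻¹ ≡ 17 (mod 59) since 7·17 = 119 ≡ 1, so λ ≡ 56·17 ≡ 8.
  x = λ² - 30 - 30 = 64 - 60 ≡ 4; y = λ·(30 - 4) - 33 ≡ 57. → (4, 57)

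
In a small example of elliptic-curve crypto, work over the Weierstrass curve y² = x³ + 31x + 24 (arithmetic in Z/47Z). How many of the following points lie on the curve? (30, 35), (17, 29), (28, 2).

(30, 35): 35² ≡ 3, rhs ≡ 36 → off.
(17, 29): 29² ≡ 42, rhs ≡ 12 → off.
(28, 2): 2² ≡ 4, rhs ≡ 2 → off.

0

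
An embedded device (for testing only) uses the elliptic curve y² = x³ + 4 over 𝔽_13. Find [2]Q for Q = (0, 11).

tangent at (0, 11): λ = (3·0² + 0)/(2·11) ≡ 0/9. 9⁻¹ ≡ 3 (mod 13) since 9·3 = 27 ≡ 1, so λ ≡ 0·3 ≡ 0.
  x = λ² - 0 - 0 = 0 - 0 ≡ 0; y = λ·(0 - 0) - 11 ≡ 2. → (0, 2)

(0, 2)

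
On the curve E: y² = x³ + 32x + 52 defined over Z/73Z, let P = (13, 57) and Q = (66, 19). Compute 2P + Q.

First 2P:
Repeated addition: build up to 2P.
2P: tangent at (13, 57): λ = (3·13² + 32)/(2·57) ≡ 28/41. 41⁻¹ ≡ 57 (mod 73) since 41·57 = 2337 ≡ 1, so λ ≡ 28·57 ≡ 63.
  x = λ² - 13 - 13 = 3969 - 26 ≡ 1; y = λ·(13 - 1) - 57 ≡ 42. → (1, 42)
2P = (1, 42).
Finally 2P + Q:
(1, 42) + (66, 19). λ = (19 - 42)/(66 - 1) ≡ 50/65 mod 73. 65⁻¹ ≡ 9 (mod 73), so λ ≡ 12.
  x = λ² - 1 - 66 = 144 - 67 ≡ 4; y = λ·(1 - 4) - 42 ≡ 68. → (4, 68)

(4, 68)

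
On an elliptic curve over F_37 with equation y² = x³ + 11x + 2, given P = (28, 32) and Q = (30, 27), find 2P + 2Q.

First 2P:
Repeated addition: build up to 2P.
2P: tangent at (28, 32): λ = (3·28² + 11)/(2·32) ≡ 32/27. 27⁻¹ ≡ 11 (mod 37), so λ ≡ 32·11 ≡ 19.
  x = λ² - 28 - 28 = 361 - 56 ≡ 9; y = λ·(28 - 9) - 32 ≡ 33. → (9, 33)
2P = (9, 33).
Next 2Q:
Repeated addition: build up to 2Q.
2Q: tangent at (30, 27): λ = (3·30² + 11)/(2·27) ≡ 10/17. 17⁻¹ ≡ 24 (mod 37), so λ ≡ 10·24 ≡ 18.
  x = λ² - 30 - 30 = 324 - 60 ≡ 5; y = λ·(30 - 5) - 27 ≡ 16. → (5, 16)
2Q = (5, 16).
Finally 2P + 2Q:
(9, 33) + (5, 16). λ = (16 - 33)/(5 - 9) ≡ 20/33 mod 37. 33⁻¹ ≡ 9 (mod 37), so λ ≡ 32.
  x = λ² - 9 - 5 = 1024 - 14 ≡ 11; y = λ·(9 - 11) - 33 ≡ 14. → (11, 14)

(11, 14)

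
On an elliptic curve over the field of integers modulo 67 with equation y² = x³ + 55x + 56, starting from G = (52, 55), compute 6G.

(34, 62)

Double-and-add on 6 = (110)₂. Start with G = (52, 55) for the leading 1-bit.
double: tangent at (52, 55): λ = (3·52² + 55)/(2·55) ≡ 60/43. 43⁻¹ ≡ 53 (mod 67), so λ ≡ 60·53 ≡ 31.
  x = λ² - 52 - 52 = 961 - 104 ≡ 53; y = λ·(52 - 53) - 55 ≡ 48. → (53, 48)
add G: (53, 48) + (52, 55). λ = (55 - 48)/(52 - 53) ≡ 7/66 mod 67. 66⁻¹ ≡ 66 (mod 67), so λ ≡ 60.
  x = λ² - 53 - 52 = 3600 - 105 ≡ 11; y = λ·(53 - 11) - 48 ≡ 60. → (11, 60)
double: tangent at (11, 60): λ = (3·11² + 55)/(2·60) ≡ 16/53. 53⁻¹ ≡ 43 (mod 67) since 53·43 = 2279 ≡ 1, so λ ≡ 16·43 ≡ 18.
  x = λ² - 11 - 11 = 324 - 22 ≡ 34; y = λ·(11 - 34) - 60 ≡ 62. → (34, 62)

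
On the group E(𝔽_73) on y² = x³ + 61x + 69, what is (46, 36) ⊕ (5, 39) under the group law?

(63, 24)

(46, 36) + (5, 39). λ = (39 - 36)/(5 - 46) ≡ 3/32 mod 73. 32⁻¹ ≡ 16 (mod 73), so λ ≡ 48.
  x = λ² - 46 - 5 = 2304 - 51 ≡ 63; y = λ·(46 - 63) - 36 ≡ 24. → (63, 24)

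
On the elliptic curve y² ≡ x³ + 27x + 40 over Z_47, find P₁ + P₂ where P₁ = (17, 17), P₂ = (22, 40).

(17, 17) + (22, 40). λ = (40 - 17)/(22 - 17) ≡ 23/5 mod 47. 5⁻¹ ≡ 19 (mod 47), so λ ≡ 14.
  x = λ² - 17 - 22 = 196 - 39 ≡ 16; y = λ·(17 - 16) - 17 ≡ 44. → (16, 44)

(16, 44)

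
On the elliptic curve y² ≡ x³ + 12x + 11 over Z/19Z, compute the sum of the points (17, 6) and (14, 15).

(17, 6) + (14, 15). λ = (15 - 6)/(14 - 17) ≡ 9/16 mod 19. 16⁻¹ ≡ 6 (mod 19), so λ ≡ 16.
  x = λ² - 17 - 14 = 256 - 31 ≡ 16; y = λ·(17 - 16) - 6 ≡ 10. → (16, 10)

(16, 10)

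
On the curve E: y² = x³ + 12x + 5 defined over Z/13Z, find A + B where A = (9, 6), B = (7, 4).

(11, 5)

(9, 6) + (7, 4). λ = (4 - 6)/(7 - 9) ≡ 11/11 mod 13. 11⁻¹ ≡ 6 (mod 13), so λ ≡ 1.
  x = λ² - 9 - 7 = 1 - 16 ≡ 11; y = λ·(9 - 11) - 6 ≡ 5. → (11, 5)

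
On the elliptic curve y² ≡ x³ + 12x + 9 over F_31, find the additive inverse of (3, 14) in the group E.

-(3, 14) = (3, -14 mod 31) = (3, 17).

(3, 17)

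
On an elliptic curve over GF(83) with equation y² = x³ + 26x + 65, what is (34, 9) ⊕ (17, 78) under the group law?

(12, 14)

(34, 9) + (17, 78). λ = (78 - 9)/(17 - 34) ≡ 69/66 mod 83. 66⁻¹ ≡ 39 (mod 83), so λ ≡ 35.
  x = λ² - 34 - 17 = 1225 - 51 ≡ 12; y = λ·(34 - 12) - 9 ≡ 14. → (12, 14)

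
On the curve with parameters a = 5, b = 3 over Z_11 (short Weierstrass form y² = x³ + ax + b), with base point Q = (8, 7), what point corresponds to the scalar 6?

(1, 8)

Double-and-add on 6 = (110)₂. Start with Q = (8, 7) for the leading 1-bit.
double: tangent at (8, 7): λ = (3·8² + 5)/(2·7) ≡ 10/3. 3⁻¹ ≡ 4 (mod 11) since 3·4 = 12 ≡ 1, so λ ≡ 10·4 ≡ 7.
  x = λ² - 8 - 8 = 49 - 16 ≡ 0; y = λ·(8 - 0) - 7 ≡ 5. → (0, 5)
add Q: (0, 5) + (8, 7). λ = (7 - 5)/(8 - 0) ≡ 2/8 mod 11. 8⁻¹ ≡ 7 (mod 11), so λ ≡ 3.
  x = λ² - 0 - 8 = 9 - 8 ≡ 1; y = λ·(0 - 1) - 5 ≡ 3. → (1, 3)
double: tangent at (1, 3): λ = (3·1² + 5)/(2·3) ≡ 8/6. 6⁻¹ ≡ 2 (mod 11) since 6·2 = 12 ≡ 1, so λ ≡ 8·2 ≡ 5.
  x = λ² - 1 - 1 = 25 - 2 ≡ 1; y = λ·(1 - 1) - 3 ≡ 8. → (1, 8)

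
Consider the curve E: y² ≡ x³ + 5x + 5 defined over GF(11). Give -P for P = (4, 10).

(4, 1)

-(4, 10) = (4, -10 mod 11) = (4, 1).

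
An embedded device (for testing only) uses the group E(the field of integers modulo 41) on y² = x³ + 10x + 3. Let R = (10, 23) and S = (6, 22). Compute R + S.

(10, 23) + (6, 22). λ = (22 - 23)/(6 - 10) ≡ 40/37 mod 41. 37⁻¹ ≡ 10 (mod 41) since 37·10 = 370 ≡ 1, so λ ≡ 31.
  x = λ² - 10 - 6 = 961 - 16 ≡ 2; y = λ·(10 - 2) - 23 ≡ 20. → (2, 20)

(2, 20)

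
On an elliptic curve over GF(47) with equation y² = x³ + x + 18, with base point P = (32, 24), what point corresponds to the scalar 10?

(32, 24)

Double-and-add on 10 = (1010)₂. Start with P = (32, 24) for the leading 1-bit.
double: tangent at (32, 24): λ = (3·32² + 1)/(2·24) ≡ 18/1. 1⁻¹ ≡ 1 (mod 47), so λ ≡ 18·1 ≡ 18.
  x = λ² - 32 - 32 = 324 - 64 ≡ 25; y = λ·(32 - 25) - 24 ≡ 8. → (25, 8)
double: tangent at (25, 8): λ = (3·25² + 1)/(2·8) ≡ 43/16. 16⁻¹ ≡ 3 (mod 47) since 16·3 = 48 ≡ 1, so λ ≡ 43·3 ≡ 35.
  x = λ² - 25 - 25 = 1225 - 50 ≡ 0; y = λ·(25 - 0) - 8 ≡ 21. → (0, 21)
add P: (0, 21) + (32, 24). λ = (24 - 21)/(32 - 0) ≡ 3/32 mod 47. 32⁻¹ ≡ 25 (mod 47) since 32·25 = 800 ≡ 1, so λ ≡ 28.
  x = λ² - 0 - 32 = 784 - 32 ≡ 0; y = λ·(0 - 0) - 21 ≡ 26. → (0, 26)
double: tangent at (0, 26): λ = (3·0² + 1)/(2·26) ≡ 1/5. 5⁻¹ ≡ 19 (mod 47), so λ ≡ 1·19 ≡ 19.
  x = λ² - 0 - 0 = 361 - 0 ≡ 32; y = λ·(0 - 32) - 26 ≡ 24. → (32, 24)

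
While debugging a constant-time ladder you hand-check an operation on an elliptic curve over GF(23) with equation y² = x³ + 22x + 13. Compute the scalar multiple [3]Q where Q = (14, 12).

(1, 17)

Repeated addition: build up to 3Q.
2Q: tangent at (14, 12): λ = (3·14² + 22)/(2·12) ≡ 12/1. 1⁻¹ ≡ 1 (mod 23) since 1·1 = 1 ≡ 1, so λ ≡ 12·1 ≡ 12.
  x = λ² - 14 - 14 = 144 - 28 ≡ 1; y = λ·(14 - 1) - 12 ≡ 6. → (1, 6)
3Q: (1, 6) + (14, 12). λ = (12 - 6)/(14 - 1) ≡ 6/13 mod 23. 13⁻¹ ≡ 16 (mod 23), so λ ≡ 4.
  x = λ² - 1 - 14 = 16 - 15 ≡ 1; y = λ·(1 - 1) - 6 ≡ 17. → (1, 17)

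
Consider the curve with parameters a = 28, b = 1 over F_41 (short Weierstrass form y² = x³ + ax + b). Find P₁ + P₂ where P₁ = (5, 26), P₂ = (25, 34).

(5, 26) + (25, 34). λ = (34 - 26)/(25 - 5) ≡ 8/20 mod 41. 20⁻¹ ≡ 39 (mod 41) since 20·39 = 780 ≡ 1, so λ ≡ 25.
  x = λ² - 5 - 25 = 625 - 30 ≡ 21; y = λ·(5 - 21) - 26 ≡ 25. → (21, 25)

(21, 25)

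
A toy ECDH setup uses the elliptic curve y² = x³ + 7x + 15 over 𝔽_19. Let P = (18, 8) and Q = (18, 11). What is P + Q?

O

The two points share x = 18 and their y-coordinates satisfy 8 + 11 ≡ 0 (mod 19), so they are inverses. Their sum is O.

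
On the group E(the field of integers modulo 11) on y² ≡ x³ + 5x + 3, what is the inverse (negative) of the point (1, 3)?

-(1, 3) = (1, -3 mod 11) = (1, 8).

(1, 8)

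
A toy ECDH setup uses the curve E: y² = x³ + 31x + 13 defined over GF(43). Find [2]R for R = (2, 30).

(39, 13)

tangent at (2, 30): λ = (3·2² + 31)/(2·30) ≡ 0/17. 17⁻¹ ≡ 38 (mod 43) since 17·38 = 646 ≡ 1, so λ ≡ 0·38 ≡ 0.
  x = λ² - 2 - 2 = 0 - 4 ≡ 39; y = λ·(2 - 39) - 30 ≡ 13. → (39, 13)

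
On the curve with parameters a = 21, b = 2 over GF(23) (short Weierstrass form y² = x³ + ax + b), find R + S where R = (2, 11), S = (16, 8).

(2, 11) + (16, 8). λ = (8 - 11)/(16 - 2) ≡ 20/14 mod 23. 14⁻¹ ≡ 5 (mod 23), so λ ≡ 8.
  x = λ² - 2 - 16 = 64 - 18 ≡ 0; y = λ·(2 - 0) - 11 ≡ 5. → (0, 5)

(0, 5)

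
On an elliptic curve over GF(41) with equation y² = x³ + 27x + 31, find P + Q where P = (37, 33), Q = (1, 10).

(34, 27)

(37, 33) + (1, 10). λ = (10 - 33)/(1 - 37) ≡ 18/5 mod 41. 5⁻¹ ≡ 33 (mod 41), so λ ≡ 20.
  x = λ² - 37 - 1 = 400 - 38 ≡ 34; y = λ·(37 - 34) - 33 ≡ 27. → (34, 27)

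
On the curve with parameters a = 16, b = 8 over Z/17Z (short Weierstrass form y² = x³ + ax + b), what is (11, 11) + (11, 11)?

(13, 4)

tangent at (11, 11): λ = (3·11² + 16)/(2·11) ≡ 5/5. 5⁻¹ ≡ 7 (mod 17), so λ ≡ 5·7 ≡ 1.
  x = λ² - 11 - 11 = 1 - 22 ≡ 13; y = λ·(11 - 13) - 11 ≡ 4. → (13, 4)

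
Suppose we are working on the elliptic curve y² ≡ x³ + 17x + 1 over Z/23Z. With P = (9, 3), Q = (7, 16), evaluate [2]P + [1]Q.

First 2P:
Repeated addition: build up to 2P.
2P: tangent at (9, 3): λ = (3·9² + 17)/(2·3) ≡ 7/6. 6⁻¹ ≡ 4 (mod 23), so λ ≡ 7·4 ≡ 5.
  x = λ² - 9 - 9 = 25 - 18 ≡ 7; y = λ·(9 - 7) - 3 ≡ 7. → (7, 7)
2P = (7, 7).
Finally 2P + Q:
(7, 7) + (7, 16): same x and y₁ ≡ -y₂, so the sum is 𝒪.

O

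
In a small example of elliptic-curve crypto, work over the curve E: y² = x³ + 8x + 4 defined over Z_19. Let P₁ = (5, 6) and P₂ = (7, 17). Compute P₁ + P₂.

(5, 6) + (7, 17). λ = (17 - 6)/(7 - 5) ≡ 11/2 mod 19. 2⁻¹ ≡ 10 (mod 19), so λ ≡ 15.
  x = λ² - 5 - 7 = 225 - 12 ≡ 4; y = λ·(5 - 4) - 6 ≡ 9. → (4, 9)

(4, 9)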